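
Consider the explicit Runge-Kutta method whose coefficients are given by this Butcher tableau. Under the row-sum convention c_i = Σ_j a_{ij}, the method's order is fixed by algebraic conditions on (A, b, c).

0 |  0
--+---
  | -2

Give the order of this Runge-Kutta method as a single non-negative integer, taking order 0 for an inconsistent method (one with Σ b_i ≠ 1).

b = (-2)
c = (0)
Σ b_i: (-2)·1 = -2 ≠ 1 ⇒ order 0.

0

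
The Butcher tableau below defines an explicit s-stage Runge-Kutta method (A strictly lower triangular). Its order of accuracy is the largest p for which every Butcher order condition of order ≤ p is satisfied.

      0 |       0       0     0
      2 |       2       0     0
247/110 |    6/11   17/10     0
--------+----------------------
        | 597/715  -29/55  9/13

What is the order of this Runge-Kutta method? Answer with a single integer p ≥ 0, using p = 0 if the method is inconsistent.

b = (597/715, -29/55, 9/13)
c = (0, 2, 247/110)
Ac = (0, 0, 17/5)
Σ b_i: 597/715·1 + (-29/55)·1 + 9/13·1 = 1 ✓
b·c: (-29/55)·2 + 9/13·247/110 = 1/2 ✓
b·c²: (-29/55)·4 + 9/13·61009/12100 = 16717/12100 ≠ 1/3 ⇒ order 2.
b·Ac: 9/13·17/5 = 153/65 ≠ 1/6

2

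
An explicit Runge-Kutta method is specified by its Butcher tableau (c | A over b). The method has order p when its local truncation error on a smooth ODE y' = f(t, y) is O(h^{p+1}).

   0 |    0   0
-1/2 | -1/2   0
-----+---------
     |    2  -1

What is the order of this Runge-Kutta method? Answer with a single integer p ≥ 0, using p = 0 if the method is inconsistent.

2

b = (2, -1)
c = (0, -1/2)
Σ b_i: 2·1 + (-1)·1 = 1 ✓
b·c: (-1)·(-1/2) = 1/2 ✓; 2 stages ⇒ order 2.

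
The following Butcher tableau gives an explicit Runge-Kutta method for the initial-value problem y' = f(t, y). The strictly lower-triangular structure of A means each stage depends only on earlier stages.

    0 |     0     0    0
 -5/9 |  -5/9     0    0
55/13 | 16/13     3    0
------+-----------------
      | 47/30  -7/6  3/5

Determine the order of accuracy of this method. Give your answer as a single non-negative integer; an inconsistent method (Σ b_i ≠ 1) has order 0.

1

b = (47/30, -7/6, 3/5)
c = (0, -5/9, 55/13)
Ac = (0, 0, -5/3)
Σ b_i: 47/30·1 + (-7/6)·1 + 3/5·1 = 1 ✓
b·c: (-7/6)·(-5/9) + 3/5·55/13 = 2237/702 ≠ 1/2 ⇒ order 1.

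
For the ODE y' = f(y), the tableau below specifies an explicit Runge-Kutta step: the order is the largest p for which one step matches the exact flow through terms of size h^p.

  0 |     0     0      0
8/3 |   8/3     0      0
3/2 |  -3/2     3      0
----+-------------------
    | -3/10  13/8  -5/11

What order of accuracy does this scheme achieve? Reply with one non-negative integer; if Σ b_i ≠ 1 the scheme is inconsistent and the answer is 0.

b = (-3/10, 13/8, -5/11)
c = (0, 8/3, 3/2)
Ac = (0, 0, 8)
Σ b_i: (-3/10)·1 + 13/8·1 + (-5/11)·1 = 383/440 ≠ 1 ⇒ order 0.

0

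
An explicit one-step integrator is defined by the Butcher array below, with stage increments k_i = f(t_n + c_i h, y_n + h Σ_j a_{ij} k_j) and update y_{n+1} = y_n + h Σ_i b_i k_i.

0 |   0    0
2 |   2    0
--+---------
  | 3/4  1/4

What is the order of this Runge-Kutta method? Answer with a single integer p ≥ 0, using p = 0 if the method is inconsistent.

2

b = (3/4, 1/4)
c = (0, 2)
Σ b_i: 3/4·1 + 1/4·1 = 1 ✓
b·c: 1/4·2 = 1/2 ✓; 2 stages ⇒ order 2.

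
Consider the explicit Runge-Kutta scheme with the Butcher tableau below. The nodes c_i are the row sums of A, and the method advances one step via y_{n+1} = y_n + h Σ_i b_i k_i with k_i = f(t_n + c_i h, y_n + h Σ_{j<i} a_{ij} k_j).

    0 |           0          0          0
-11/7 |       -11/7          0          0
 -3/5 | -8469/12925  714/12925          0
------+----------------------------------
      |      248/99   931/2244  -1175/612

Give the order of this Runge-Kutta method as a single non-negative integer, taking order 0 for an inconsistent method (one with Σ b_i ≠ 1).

b = (248/99, 931/2244, -1175/612)
c = (0, -11/7, -3/5)
Ac = (0, 0, -102/1175)
Σ b_i: 248/99·1 + 931/2244·1 + (-1175/612)·1 = 1 ✓
b·c: 931/2244·(-11/7) + (-1175/612)·(-3/5) = 1/2 ✓
b·c²: 931/2244·121/49 + (-1175/612)·9/25 = 1/3 ✓
b·Ac: (-1175/612)·(-102/1175) = 1/6 ✓; 3 stages ⇒ order 3.

3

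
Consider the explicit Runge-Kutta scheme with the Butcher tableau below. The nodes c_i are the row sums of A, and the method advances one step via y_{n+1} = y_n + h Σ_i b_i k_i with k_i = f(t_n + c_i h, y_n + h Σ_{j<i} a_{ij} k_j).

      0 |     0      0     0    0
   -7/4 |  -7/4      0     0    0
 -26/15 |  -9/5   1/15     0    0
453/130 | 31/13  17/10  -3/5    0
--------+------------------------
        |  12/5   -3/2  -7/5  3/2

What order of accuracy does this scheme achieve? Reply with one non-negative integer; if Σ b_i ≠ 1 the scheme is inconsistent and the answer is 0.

b = (12/5, -3/2, -7/5, 3/2)
c = (0, -7/4, -26/15, 453/130)
Ac = (0, 0, -7/60, -387/200)
Σ b_i: 12/5·1 + (-3/2)·1 + (-7/5)·1 + 3/2·1 = 1 ✓
b·c: (-3/2)·(-7/4) + (-7/5)·(-26/15) + 3/2·453/130 = 80173/7800 ≠ 1/2 ⇒ order 1.

1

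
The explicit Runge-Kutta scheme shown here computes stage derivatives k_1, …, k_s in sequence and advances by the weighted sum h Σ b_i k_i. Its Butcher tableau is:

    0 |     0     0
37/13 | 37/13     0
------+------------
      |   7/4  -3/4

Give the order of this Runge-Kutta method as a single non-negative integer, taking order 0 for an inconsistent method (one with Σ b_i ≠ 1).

b = (7/4, -3/4)
c = (0, 37/13)
Σ b_i: 7/4·1 + (-3/4)·1 = 1 ✓
b·c: (-3/4)·37/13 = -111/52 ≠ 1/2 ⇒ order 1.

1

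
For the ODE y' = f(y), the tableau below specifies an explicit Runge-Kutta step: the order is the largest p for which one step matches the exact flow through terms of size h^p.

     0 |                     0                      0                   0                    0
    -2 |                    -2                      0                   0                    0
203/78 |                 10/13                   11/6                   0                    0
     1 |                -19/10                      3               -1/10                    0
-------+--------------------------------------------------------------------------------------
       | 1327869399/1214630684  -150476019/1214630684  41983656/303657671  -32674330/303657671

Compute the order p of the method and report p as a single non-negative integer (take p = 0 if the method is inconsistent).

3

b = (1327869399/1214630684, -150476019/1214630684, 41983656/303657671, -32674330/303657671)
c = (0, -2, 203/78, 1)
Ac = (0, 0, -11/3, -4883/780)
Σ b_i: 1327869399/1214630684·1 + (-150476019/1214630684)·1 + 41983656/303657671·1 + (-32674330/303657671)·1 = 1 ✓
b·c: (-150476019/1214630684)·(-2) + 41983656/303657671·203/78 + (-32674330/303657671)·1 = 1/2 ✓
b·c²: (-150476019/1214630684)·4 + 41983656/303657671·41209/6084 + (-32674330/303657671)·1 = 1/3 ✓
b·Ac: 41983656/303657671·(-11/3) + (-32674330/303657671)·(-4883/780) = 1/6 ✓
b·c³: (-150476019/1214630684)·(-8) + 41983656/303657671·8365427/474552 + (-32674330/303657671)·1 = 117979026713/35527947507 ≠ 1/4 ⇒ order 3.
b·(c∘Ac): 41983656/303657671·(-2233/234) + (-32674330/303657671)·(-4883/780) = -392178443/607315342 ≠ 1/8
b·Ac²: 41983656/303657671·22/3 + (-32674330/303657671)·688871/60840 = -29053618619/142111790028 ≠ 1/12
b·A²c: (-32674330/303657671)·11/30 = -35941763/910973013 ≠ 1/24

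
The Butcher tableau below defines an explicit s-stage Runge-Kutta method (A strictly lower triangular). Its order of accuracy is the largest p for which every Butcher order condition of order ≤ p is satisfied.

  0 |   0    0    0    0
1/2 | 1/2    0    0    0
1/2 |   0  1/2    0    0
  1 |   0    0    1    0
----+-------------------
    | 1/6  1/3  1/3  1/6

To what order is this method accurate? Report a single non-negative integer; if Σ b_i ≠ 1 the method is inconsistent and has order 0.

b = (1/6, 1/3, 1/3, 1/6)
c = (0, 1/2, 1/2, 1)
Ac = (0, 0, 1/4, 1/2)
Σ b_i: 1/6·1 + 1/3·1 + 1/3·1 + 1/6·1 = 1 ✓
b·c: 1/3·1/2 + 1/3·1/2 + 1/6·1 = 1/2 ✓
b·c²: 1/3·1/4 + 1/3·1/4 + 1/6·1 = 1/3 ✓
b·Ac: 1/3·1/4 + 1/6·1/2 = 1/6 ✓
b·c³: 1/3·1/8 + 1/3·1/8 + 1/6·1 = 1/4 ✓
b·(c∘Ac): 1/3·1/8 + 1/6·1/2 = 1/8 ✓
b·Ac²: 1/3·1/8 + 1/6·1/4 = 1/12 ✓
b·A²c: 1/6·1/4 = 1/24 ✓; 4 stages ⇒ order 4.

4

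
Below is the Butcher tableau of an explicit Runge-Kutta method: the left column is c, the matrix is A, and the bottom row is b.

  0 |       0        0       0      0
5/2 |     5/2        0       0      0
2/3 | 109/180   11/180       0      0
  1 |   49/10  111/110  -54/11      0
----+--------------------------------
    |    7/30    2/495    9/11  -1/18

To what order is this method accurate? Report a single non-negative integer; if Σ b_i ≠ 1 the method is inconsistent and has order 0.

4

b = (7/30, 2/495, 9/11, -1/18)
c = (0, 5/2, 2/3, 1)
Ac = (0, 0, 11/72, -3/4)
Σ b_i: 7/30·1 + 2/495·1 + 9/11·1 + (-1/18)·1 = 1 ✓
b·c: 2/495·5/2 + 9/11·2/3 + (-1/18)·1 = 1/2 ✓
b·c²: 2/495·25/4 + 9/11·4/9 + (-1/18)·1 = 1/3 ✓
b·Ac: 9/11·11/72 + (-1/18)·(-3/4) = 1/6 ✓
b·c³: 2/495·125/8 + 9/11·8/27 + (-1/18)·1 = 1/4 ✓
b·(c∘Ac): 9/11·11/108 + (-1/18)·(-3/4) = 1/8 ✓
b·Ac²: 9/11·55/144 + (-1/18)·33/8 = 1/12 ✓
b·A²c: (-1/18)·(-3/4) = 1/24 ✓; 4 stages ⇒ order 4.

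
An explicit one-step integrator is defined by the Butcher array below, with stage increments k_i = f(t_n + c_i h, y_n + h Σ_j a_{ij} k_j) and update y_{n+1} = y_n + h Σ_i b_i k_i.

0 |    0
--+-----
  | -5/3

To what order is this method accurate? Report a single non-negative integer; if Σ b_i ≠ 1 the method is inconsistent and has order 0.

b = (-5/3)
c = (0)
Σ b_i: (-5/3)·1 = -5/3 ≠ 1 ⇒ order 0.

0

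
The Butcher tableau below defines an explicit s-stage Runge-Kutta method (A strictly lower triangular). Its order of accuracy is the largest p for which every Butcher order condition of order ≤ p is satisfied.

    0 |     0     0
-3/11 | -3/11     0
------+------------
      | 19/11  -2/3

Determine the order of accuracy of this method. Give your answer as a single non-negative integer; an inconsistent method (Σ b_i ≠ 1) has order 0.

0

b = (19/11, -2/3)
c = (0, -3/11)
Σ b_i: 19/11·1 + (-2/3)·1 = 35/33 ≠ 1 ⇒ order 0.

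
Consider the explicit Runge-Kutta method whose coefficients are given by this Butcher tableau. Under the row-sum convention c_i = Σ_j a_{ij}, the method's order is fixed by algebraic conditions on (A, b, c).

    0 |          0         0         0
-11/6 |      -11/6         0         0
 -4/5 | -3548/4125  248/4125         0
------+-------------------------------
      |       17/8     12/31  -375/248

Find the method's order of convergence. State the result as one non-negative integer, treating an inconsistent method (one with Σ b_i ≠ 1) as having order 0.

b = (17/8, 12/31, -375/248)
c = (0, -11/6, -4/5)
Ac = (0, 0, -124/1125)
Σ b_i: 17/8·1 + 12/31·1 + (-375/248)·1 = 1 ✓
b·c: 12/31·(-11/6) + (-375/248)·(-4/5) = 1/2 ✓
b·c²: 12/31·121/36 + (-375/248)·16/25 = 1/3 ✓
b·Ac: (-375/248)·(-124/1125) = 1/6 ✓; 3 stages ⇒ order 3.

3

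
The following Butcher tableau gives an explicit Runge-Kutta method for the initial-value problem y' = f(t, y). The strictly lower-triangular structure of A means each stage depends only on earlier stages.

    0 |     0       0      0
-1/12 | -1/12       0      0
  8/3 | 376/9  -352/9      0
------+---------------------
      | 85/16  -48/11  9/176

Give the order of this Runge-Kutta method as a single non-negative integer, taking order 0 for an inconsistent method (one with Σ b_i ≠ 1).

b = (85/16, -48/11, 9/176)
c = (0, -1/12, 8/3)
Ac = (0, 0, 88/27)
Σ b_i: 85/16·1 + (-48/11)·1 + 9/176·1 = 1 ✓
b·c: (-48/11)·(-1/12) + 9/176·8/3 = 1/2 ✓
b·c²: (-48/11)·1/144 + 9/176·64/9 = 1/3 ✓
b·Ac: 9/176·88/27 = 1/6 ✓; 3 stages ⇒ order 3.

3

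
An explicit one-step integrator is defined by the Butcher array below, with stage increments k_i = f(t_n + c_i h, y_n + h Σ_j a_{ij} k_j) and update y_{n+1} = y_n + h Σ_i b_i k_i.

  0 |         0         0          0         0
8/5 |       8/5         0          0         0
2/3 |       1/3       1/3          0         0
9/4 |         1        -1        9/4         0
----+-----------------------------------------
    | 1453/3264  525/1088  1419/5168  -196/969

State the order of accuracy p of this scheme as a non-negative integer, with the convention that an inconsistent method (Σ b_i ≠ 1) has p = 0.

b = (1453/3264, 525/1088, 1419/5168, -196/969)
c = (0, 8/5, 2/3, 9/4)
Ac = (0, 0, 8/15, -1/10)
Σ b_i: 1453/3264·1 + 525/1088·1 + 1419/5168·1 + (-196/969)·1 = 1 ✓
b·c: 525/1088·8/5 + 1419/5168·2/3 + (-196/969)·9/4 = 1/2 ✓
b·c²: 525/1088·64/25 + 1419/5168·4/9 + (-196/969)·81/16 = 1/3 ✓
b·Ac: 1419/5168·8/15 + (-196/969)·(-1/10) = 1/6 ✓
b·c³: 525/1088·512/125 + 1419/5168·8/27 + (-196/969)·729/64 = -3013/12240 ≠ 1/4 ⇒ order 3.
b·(c∘Ac): 1419/5168·16/45 + (-196/969)·(-9/40) = 73/510 ≠ 1/8
b·Ac²: 1419/5168·64/75 + (-196/969)·(-39/25) = 888/1615 ≠ 1/12
b·A²c: (-196/969)·6/5 = -392/1615 ≠ 1/24

3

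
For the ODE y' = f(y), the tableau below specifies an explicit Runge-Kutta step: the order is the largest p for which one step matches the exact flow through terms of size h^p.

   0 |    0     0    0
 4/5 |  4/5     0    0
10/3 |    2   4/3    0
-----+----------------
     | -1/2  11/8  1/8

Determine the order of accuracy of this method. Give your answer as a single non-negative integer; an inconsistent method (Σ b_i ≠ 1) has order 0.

1

b = (-1/2, 11/8, 1/8)
c = (0, 4/5, 10/3)
Ac = (0, 0, 16/15)
Σ b_i: (-1/2)·1 + 11/8·1 + 1/8·1 = 1 ✓
b·c: 11/8·4/5 + 1/8·10/3 = 91/60 ≠ 1/2 ⇒ order 1.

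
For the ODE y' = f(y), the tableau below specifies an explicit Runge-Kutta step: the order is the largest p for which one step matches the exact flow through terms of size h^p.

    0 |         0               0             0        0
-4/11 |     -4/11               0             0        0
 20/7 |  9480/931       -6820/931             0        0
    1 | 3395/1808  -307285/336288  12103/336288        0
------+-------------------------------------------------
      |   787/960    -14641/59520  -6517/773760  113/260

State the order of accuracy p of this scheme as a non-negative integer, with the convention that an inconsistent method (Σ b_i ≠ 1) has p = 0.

b = (787/960, -14641/59520, -6517/773760, 113/260)
c = (0, -4/11, 20/7, 1)
Ac = (0, 0, 2480/931, 295/678)
Σ b_i: 787/960·1 + (-14641/59520)·1 + (-6517/773760)·1 + 113/260·1 = 1 ✓
b·c: (-14641/59520)·(-4/11) + (-6517/773760)·20/7 + 113/260·1 = 1/2 ✓
b·c²: (-14641/59520)·16/121 + (-6517/773760)·400/49 + 113/260·1 = 1/3 ✓
b·Ac: (-6517/773760)·2480/931 + 113/260·295/678 = 1/6 ✓
b·c³: (-14641/59520)·(-64/1331) + (-6517/773760)·8000/343 + 113/260·1 = 1/4 ✓
b·(c∘Ac): (-6517/773760)·49600/6517 + 113/260·295/678 = 1/8 ✓
b·Ac²: (-6517/773760)·(-9920/10241) + 113/260·215/1243 = 1/12 ✓
b·A²c: 113/260·65/678 = 1/24 ✓; 4 stages ⇒ order 4.

4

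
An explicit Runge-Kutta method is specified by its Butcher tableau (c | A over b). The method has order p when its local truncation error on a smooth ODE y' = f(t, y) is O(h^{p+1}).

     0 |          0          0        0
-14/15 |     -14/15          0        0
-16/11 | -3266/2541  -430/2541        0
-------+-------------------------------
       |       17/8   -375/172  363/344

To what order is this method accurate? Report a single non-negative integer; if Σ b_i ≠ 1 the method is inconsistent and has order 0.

b = (17/8, -375/172, 363/344)
c = (0, -14/15, -16/11)
Ac = (0, 0, 172/1089)
Σ b_i: 17/8·1 + (-375/172)·1 + 363/344·1 = 1 ✓
b·c: (-375/172)·(-14/15) + 363/344·(-16/11) = 1/2 ✓
b·c²: (-375/172)·196/225 + 363/344·256/121 = 1/3 ✓
b·Ac: 363/344·172/1089 = 1/6 ✓; 3 stages ⇒ order 3.

3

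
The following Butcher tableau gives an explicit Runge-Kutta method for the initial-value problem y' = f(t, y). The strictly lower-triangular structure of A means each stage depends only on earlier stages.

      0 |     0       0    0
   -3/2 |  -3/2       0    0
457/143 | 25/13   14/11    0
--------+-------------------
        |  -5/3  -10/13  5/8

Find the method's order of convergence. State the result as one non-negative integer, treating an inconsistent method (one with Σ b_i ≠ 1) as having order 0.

0

b = (-5/3, -10/13, 5/8)
c = (0, -3/2, 457/143)
Ac = (0, 0, -21/11)
Σ b_i: (-5/3)·1 + (-10/13)·1 + 5/8·1 = -565/312 ≠ 1 ⇒ order 0.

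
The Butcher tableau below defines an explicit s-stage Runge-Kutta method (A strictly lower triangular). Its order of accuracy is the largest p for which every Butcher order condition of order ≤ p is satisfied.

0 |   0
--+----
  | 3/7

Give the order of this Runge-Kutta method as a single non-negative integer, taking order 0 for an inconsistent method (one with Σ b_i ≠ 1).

b = (3/7)
c = (0)
Σ b_i: 3/7·1 = 3/7 ≠ 1 ⇒ order 0.

0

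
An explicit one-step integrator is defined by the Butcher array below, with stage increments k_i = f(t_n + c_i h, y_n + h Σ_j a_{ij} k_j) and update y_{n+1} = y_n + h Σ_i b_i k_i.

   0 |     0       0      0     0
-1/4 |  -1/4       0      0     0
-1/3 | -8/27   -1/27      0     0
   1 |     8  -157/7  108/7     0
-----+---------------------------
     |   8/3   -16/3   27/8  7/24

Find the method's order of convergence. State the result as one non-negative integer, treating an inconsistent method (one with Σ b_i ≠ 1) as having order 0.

b = (8/3, -16/3, 27/8, 7/24)
c = (0, -1/4, -1/3, 1)
Ac = (0, 0, 1/108, 13/28)
Σ b_i: 8/3·1 + (-16/3)·1 + 27/8·1 + 7/24·1 = 1 ✓
b·c: (-16/3)·(-1/4) + 27/8·(-1/3) + 7/24·1 = 1/2 ✓
b·c²: (-16/3)·1/16 + 27/8·1/9 + 7/24·1 = 1/3 ✓
b·Ac: 27/8·1/108 + 7/24·13/28 = 1/6 ✓
b·c³: (-16/3)·(-1/64) + 27/8·(-1/27) + 7/24·1 = 1/4 ✓
b·(c∘Ac): 27/8·(-1/324) + 7/24·13/28 = 1/8 ✓
b·Ac²: 27/8·(-1/432) + 7/24·5/16 = 1/12 ✓
b·A²c: 7/24·1/7 = 1/24 ✓; 4 stages ⇒ order 4.

4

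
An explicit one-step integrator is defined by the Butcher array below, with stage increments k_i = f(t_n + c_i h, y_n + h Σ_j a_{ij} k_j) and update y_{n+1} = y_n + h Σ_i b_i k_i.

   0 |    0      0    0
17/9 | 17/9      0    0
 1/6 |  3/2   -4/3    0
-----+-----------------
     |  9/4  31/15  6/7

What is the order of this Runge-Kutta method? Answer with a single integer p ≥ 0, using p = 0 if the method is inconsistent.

0

b = (9/4, 31/15, 6/7)
c = (0, 17/9, 1/6)
Ac = (0, 0, -68/27)
Σ b_i: 9/4·1 + 31/15·1 + 6/7·1 = 2173/420 ≠ 1 ⇒ order 0.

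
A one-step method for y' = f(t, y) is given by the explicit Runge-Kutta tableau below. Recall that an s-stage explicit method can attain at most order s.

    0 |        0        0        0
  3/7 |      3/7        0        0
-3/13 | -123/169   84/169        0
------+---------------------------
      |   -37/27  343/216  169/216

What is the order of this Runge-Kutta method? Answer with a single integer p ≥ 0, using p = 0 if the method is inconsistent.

3

b = (-37/27, 343/216, 169/216)
c = (0, 3/7, -3/13)
Ac = (0, 0, 36/169)
Σ b_i: (-37/27)·1 + 343/216·1 + 169/216·1 = 1 ✓
b·c: 343/216·3/7 + 169/216·(-3/13) = 1/2 ✓
b·c²: 343/216·9/49 + 169/216·9/169 = 1/3 ✓
b·Ac: 169/216·36/169 = 1/6 ✓; 3 stages ⇒ order 3.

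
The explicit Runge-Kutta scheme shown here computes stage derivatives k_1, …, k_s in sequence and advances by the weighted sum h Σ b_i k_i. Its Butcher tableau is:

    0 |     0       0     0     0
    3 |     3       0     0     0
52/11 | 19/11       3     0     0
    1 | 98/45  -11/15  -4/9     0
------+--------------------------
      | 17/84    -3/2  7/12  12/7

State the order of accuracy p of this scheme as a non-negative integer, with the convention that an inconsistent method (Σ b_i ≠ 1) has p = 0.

b = (17/84, -3/2, 7/12, 12/7)
c = (0, 3, 52/11, 1)
Ac = (0, 0, 9, -2129/495)
Σ b_i: 17/84·1 + (-3/2)·1 + 7/12·1 + 12/7·1 = 1 ✓
b·c: (-3/2)·3 + 7/12·52/11 + 12/7·1 = -13/462 ≠ 1/2 ⇒ order 1.

1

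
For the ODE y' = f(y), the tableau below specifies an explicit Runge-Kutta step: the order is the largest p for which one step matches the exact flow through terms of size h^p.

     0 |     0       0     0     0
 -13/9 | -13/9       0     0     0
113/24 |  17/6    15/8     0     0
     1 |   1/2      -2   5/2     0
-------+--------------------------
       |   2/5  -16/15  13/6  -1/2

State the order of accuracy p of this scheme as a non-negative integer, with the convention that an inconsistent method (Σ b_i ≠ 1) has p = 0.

1

b = (2/5, -16/15, 13/6, -1/2)
c = (0, -13/9, 113/24, 1)
Ac = (0, 0, -65/24, 2111/144)
Σ b_i: 2/5·1 + (-16/15)·1 + 13/6·1 + (-1/2)·1 = 1 ✓
b·c: (-16/15)·(-13/9) + 13/6·113/24 + (-1/2)·1 = 24283/2160 ≠ 1/2 ⇒ order 1.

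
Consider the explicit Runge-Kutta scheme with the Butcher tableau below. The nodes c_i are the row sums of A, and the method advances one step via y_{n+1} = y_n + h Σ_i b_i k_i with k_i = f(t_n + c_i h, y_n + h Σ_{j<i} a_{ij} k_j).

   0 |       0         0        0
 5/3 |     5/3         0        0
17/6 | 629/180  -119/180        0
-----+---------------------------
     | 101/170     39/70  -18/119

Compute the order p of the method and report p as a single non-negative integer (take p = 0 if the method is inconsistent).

b = (101/170, 39/70, -18/119)
c = (0, 5/3, 17/6)
Ac = (0, 0, -119/108)
Σ b_i: 101/170·1 + 39/70·1 + (-18/119)·1 = 1 ✓
b·c: 39/70·5/3 + (-18/119)·17/6 = 1/2 ✓
b·c²: 39/70·25/9 + (-18/119)·289/36 = 1/3 ✓
b·Ac: (-18/119)·(-119/108) = 1/6 ✓; 3 stages ⇒ order 3.

3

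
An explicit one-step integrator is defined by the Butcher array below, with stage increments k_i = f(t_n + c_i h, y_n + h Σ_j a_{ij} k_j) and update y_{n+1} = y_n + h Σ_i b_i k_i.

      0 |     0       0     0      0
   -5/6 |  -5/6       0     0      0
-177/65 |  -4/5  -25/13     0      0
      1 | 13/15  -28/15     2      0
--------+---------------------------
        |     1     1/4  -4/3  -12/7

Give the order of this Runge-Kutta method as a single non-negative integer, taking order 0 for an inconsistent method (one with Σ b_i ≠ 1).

b = (1, 1/4, -4/3, -12/7)
c = (0, -5/6, -177/65, 1)
Ac = (0, 0, 125/78, -2276/585)
Σ b_i: 1·1 + 1/4·1 + (-4/3)·1 + (-12/7)·1 = -151/84 ≠ 1 ⇒ order 0.

0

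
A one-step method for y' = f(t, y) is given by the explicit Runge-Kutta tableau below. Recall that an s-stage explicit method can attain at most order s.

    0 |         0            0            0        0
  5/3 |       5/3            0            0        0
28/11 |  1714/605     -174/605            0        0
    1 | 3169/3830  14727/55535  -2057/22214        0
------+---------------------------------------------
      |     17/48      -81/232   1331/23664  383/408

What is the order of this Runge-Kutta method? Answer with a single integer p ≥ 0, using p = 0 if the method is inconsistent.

b = (17/48, -81/232, 1331/23664, 383/408)
c = (0, 5/3, 28/11, 1)
Ac = (0, 0, -58/121, 79/383)
Σ b_i: 17/48·1 + (-81/232)·1 + 1331/23664·1 + 383/408·1 = 1 ✓
b·c: (-81/232)·5/3 + 1331/23664·28/11 + 383/408·1 = 1/2 ✓
b·c²: (-81/232)·25/9 + 1331/23664·784/121 + 383/408·1 = 1/3 ✓
b·Ac: 1331/23664·(-58/121) + 383/408·79/383 = 1/6 ✓
b·c³: (-81/232)·125/27 + 1331/23664·21952/1331 + 383/408·1 = 1/4 ✓
b·(c∘Ac): 1331/23664·(-1624/1331) + 383/408·79/383 = 1/8 ✓
b·Ac²: 1331/23664·(-290/363) + 383/408·157/1149 = 1/12 ✓
b·A²c: 383/408·17/383 = 1/24 ✓; 4 stages ⇒ order 4.

4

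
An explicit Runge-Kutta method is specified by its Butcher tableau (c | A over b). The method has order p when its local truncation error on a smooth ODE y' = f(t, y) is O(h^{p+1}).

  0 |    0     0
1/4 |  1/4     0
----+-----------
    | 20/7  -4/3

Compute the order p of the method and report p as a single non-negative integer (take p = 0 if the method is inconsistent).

b = (20/7, -4/3)
c = (0, 1/4)
Σ b_i: 20/7·1 + (-4/3)·1 = 32/21 ≠ 1 ⇒ order 0.

0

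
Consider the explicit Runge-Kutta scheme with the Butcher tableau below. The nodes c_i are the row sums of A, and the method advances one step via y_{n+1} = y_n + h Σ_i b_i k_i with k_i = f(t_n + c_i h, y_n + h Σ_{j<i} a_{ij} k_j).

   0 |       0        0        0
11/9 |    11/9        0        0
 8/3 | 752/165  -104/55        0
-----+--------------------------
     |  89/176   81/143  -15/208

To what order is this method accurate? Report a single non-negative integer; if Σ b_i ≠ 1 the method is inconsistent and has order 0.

3

b = (89/176, 81/143, -15/208)
c = (0, 11/9, 8/3)
Ac = (0, 0, -104/45)
Σ b_i: 89/176·1 + 81/143·1 + (-15/208)·1 = 1 ✓
b·c: 81/143·11/9 + (-15/208)·8/3 = 1/2 ✓
b·c²: 81/143·121/81 + (-15/208)·64/9 = 1/3 ✓
b·Ac: (-15/208)·(-104/45) = 1/6 ✓; 3 stages ⇒ order 3.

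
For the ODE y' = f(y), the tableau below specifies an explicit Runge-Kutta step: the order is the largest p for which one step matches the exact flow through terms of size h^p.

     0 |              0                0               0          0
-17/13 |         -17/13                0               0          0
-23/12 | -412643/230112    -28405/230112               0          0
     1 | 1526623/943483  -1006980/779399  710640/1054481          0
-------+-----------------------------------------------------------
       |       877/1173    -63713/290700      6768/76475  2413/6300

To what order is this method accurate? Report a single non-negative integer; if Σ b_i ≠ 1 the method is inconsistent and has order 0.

b = (877/1173, -63713/290700, 6768/76475, 2413/6300)
c = (0, -17/13, -23/12, 1)
Ac = (0, 0, 2185/13536, 960/2413)
Σ b_i: 877/1173·1 + (-63713/290700)·1 + 6768/76475·1 + 2413/6300·1 = 1 ✓
b·c: (-63713/290700)·(-17/13) + 6768/76475·(-23/12) + 2413/6300·1 = 1/2 ✓
b·c²: (-63713/290700)·289/169 + 6768/76475·529/144 + 2413/6300·1 = 1/3 ✓
b·Ac: 6768/76475·2185/13536 + 2413/6300·960/2413 = 1/6 ✓
b·c³: (-63713/290700)·(-4913/2197) + 6768/76475·(-12167/1728) + 2413/6300·1 = 1/4 ✓
b·(c∘Ac): 6768/76475·(-50255/162432) + 2413/6300·960/2413 = 1/8 ✓
b·Ac²: 6768/76475·(-37145/175968) + 2413/6300·8355/31369 = 1/12 ✓
b·A²c: 2413/6300·525/4826 = 1/24 ✓; 4 stages ⇒ order 4.

4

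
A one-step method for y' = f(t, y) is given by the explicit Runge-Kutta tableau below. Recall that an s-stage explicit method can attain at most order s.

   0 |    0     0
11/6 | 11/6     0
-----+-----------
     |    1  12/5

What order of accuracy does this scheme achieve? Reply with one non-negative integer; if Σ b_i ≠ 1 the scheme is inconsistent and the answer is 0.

0

b = (1, 12/5)
c = (0, 11/6)
Σ b_i: 1·1 + 12/5·1 = 17/5 ≠ 1 ⇒ order 0.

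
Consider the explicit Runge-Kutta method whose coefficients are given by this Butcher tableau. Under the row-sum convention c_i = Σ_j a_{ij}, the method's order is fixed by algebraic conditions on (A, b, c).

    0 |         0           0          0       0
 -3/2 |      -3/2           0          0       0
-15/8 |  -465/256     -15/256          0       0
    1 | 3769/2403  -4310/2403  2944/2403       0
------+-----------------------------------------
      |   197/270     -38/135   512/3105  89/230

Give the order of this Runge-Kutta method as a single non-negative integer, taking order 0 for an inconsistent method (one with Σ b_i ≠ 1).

b = (197/270, -38/135, 512/3105, 89/230)
c = (0, -3/2, -15/8, 1)
Ac = (0, 0, 45/512, 35/89)
Σ b_i: 197/270·1 + (-38/135)·1 + 512/3105·1 + 89/230·1 = 1 ✓
b·c: (-38/135)·(-3/2) + 512/3105·(-15/8) + 89/230·1 = 1/2 ✓
b·c²: (-38/135)·9/4 + 512/3105·225/64 + 89/230·1 = 1/3 ✓
b·Ac: 512/3105·45/512 + 89/230·35/89 = 1/6 ✓
b·c³: (-38/135)·(-27/8) + 512/3105·(-3375/512) + 89/230·1 = 1/4 ✓
b·(c∘Ac): 512/3105·(-675/4096) + 89/230·35/89 = 1/8 ✓
b·Ac²: 512/3105·(-135/1024) + 89/230·145/534 = 1/12 ✓
b·A²c: 89/230·115/1068 = 1/24 ✓; 4 stages ⇒ order 4.

4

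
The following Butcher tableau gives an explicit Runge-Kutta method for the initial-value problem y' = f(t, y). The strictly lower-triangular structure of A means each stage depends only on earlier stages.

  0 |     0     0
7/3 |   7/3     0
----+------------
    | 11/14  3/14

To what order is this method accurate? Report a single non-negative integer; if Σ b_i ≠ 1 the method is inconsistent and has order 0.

2

b = (11/14, 3/14)
c = (0, 7/3)
Σ b_i: 11/14·1 + 3/14·1 = 1 ✓
b·c: 3/14·7/3 = 1/2 ✓; 2 stages ⇒ order 2.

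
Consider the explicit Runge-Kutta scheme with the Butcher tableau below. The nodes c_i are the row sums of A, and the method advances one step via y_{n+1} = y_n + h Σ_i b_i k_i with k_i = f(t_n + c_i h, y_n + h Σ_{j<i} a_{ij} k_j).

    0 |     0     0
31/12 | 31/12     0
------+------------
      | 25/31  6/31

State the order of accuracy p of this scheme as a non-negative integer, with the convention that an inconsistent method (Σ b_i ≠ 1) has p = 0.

2

b = (25/31, 6/31)
c = (0, 31/12)
Σ b_i: 25/31·1 + 6/31·1 = 1 ✓
b·c: 6/31·31/12 = 1/2 ✓; 2 stages ⇒ order 2.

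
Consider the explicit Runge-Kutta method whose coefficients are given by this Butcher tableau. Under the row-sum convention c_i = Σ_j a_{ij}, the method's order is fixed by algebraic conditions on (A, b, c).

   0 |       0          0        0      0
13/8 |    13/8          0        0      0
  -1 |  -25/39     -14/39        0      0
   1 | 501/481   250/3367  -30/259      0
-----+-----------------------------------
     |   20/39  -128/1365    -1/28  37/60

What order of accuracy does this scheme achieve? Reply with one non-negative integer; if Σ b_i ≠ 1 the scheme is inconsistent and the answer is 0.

4

b = (20/39, -128/1365, -1/28, 37/60)
c = (0, 13/8, -1, 1)
Ac = (0, 0, -7/12, 35/148)
Σ b_i: 20/39·1 + (-128/1365)·1 + (-1/28)·1 + 37/60·1 = 1 ✓
b·c: (-128/1365)·13/8 + (-1/28)·(-1) + 37/60·1 = 1/2 ✓
b·c²: (-128/1365)·169/64 + (-1/28)·1 + 37/60·1 = 1/3 ✓
b·Ac: (-1/28)·(-7/12) + 37/60·35/148 = 1/6 ✓
b·c³: (-128/1365)·2197/512 + (-1/28)·(-1) + 37/60·1 = 1/4 ✓
b·(c∘Ac): (-1/28)·7/12 + 37/60·35/148 = 1/8 ✓
b·Ac²: (-1/28)·(-91/96) + 37/60·95/1184 = 1/12 ✓
b·A²c: 37/60·5/74 = 1/24 ✓; 4 stages ⇒ order 4.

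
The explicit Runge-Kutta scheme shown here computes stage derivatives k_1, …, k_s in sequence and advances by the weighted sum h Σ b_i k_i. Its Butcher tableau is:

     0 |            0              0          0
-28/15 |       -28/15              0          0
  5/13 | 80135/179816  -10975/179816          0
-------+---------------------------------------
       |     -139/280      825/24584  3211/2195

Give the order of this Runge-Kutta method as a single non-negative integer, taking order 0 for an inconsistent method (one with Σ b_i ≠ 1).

b = (-139/280, 825/24584, 3211/2195)
c = (0, -28/15, 5/13)
Ac = (0, 0, 2195/19266)
Σ b_i: (-139/280)·1 + 825/24584·1 + 3211/2195·1 = 1 ✓
b·c: 825/24584·(-28/15) + 3211/2195·5/13 = 1/2 ✓
b·c²: 825/24584·784/225 + 3211/2195·25/169 = 1/3 ✓
b·Ac: 3211/2195·2195/19266 = 1/6 ✓; 3 stages ⇒ order 3.

3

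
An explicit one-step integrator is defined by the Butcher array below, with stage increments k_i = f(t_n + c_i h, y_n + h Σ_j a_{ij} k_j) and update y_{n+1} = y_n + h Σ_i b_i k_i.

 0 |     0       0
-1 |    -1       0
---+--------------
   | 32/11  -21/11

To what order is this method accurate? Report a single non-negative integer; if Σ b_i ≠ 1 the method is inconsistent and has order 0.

b = (32/11, -21/11)
c = (0, -1)
Σ b_i: 32/11·1 + (-21/11)·1 = 1 ✓
b·c: (-21/11)·(-1) = 21/11 ≠ 1/2 ⇒ order 1.

1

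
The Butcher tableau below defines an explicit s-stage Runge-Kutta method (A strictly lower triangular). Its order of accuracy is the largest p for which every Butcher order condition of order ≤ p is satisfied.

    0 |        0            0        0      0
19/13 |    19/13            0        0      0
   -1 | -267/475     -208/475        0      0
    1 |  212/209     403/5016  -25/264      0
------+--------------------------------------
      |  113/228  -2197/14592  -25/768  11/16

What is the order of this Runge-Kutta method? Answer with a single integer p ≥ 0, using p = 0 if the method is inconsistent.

b = (113/228, -2197/14592, -25/768, 11/16)
c = (0, 19/13, -1, 1)
Ac = (0, 0, -16/25, 7/33)
Σ b_i: 113/228·1 + (-2197/14592)·1 + (-25/768)·1 + 11/16·1 = 1 ✓
b·c: (-2197/14592)·19/13 + (-25/768)·(-1) + 11/16·1 = 1/2 ✓
b·c²: (-2197/14592)·361/169 + (-25/768)·1 + 11/16·1 = 1/3 ✓
b·Ac: (-25/768)·(-16/25) + 11/16·7/33 = 1/6 ✓
b·c³: (-2197/14592)·6859/2197 + (-25/768)·(-1) + 11/16·1 = 1/4 ✓
b·(c∘Ac): (-25/768)·16/25 + 11/16·7/33 = 1/8 ✓
b·Ac²: (-25/768)·(-304/325) + 11/16·1/13 = 1/12 ✓
b·A²c: 11/16·2/33 = 1/24 ✓; 4 stages ⇒ order 4.

4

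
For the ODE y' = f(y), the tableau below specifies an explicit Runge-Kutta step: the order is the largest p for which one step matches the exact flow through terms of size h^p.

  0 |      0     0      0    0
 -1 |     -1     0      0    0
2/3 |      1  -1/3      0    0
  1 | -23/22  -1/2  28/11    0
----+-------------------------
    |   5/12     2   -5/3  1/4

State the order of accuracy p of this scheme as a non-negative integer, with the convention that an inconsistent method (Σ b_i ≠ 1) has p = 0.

b = (5/12, 2, -5/3, 1/4)
c = (0, -1, 2/3, 1)
Ac = (0, 0, 1/3, 145/66)
Σ b_i: 5/12·1 + 2·1 + (-5/3)·1 + 1/4·1 = 1 ✓
b·c: 2·(-1) + (-5/3)·2/3 + 1/4·1 = -103/36 ≠ 1/2 ⇒ order 1.

1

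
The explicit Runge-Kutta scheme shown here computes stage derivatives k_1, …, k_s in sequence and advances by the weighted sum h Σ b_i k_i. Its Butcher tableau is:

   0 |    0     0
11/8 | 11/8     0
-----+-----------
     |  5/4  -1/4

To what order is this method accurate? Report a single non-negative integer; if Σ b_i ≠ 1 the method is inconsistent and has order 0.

1

b = (5/4, -1/4)
c = (0, 11/8)
Σ b_i: 5/4·1 + (-1/4)·1 = 1 ✓
b·c: (-1/4)·11/8 = -11/32 ≠ 1/2 ⇒ order 1.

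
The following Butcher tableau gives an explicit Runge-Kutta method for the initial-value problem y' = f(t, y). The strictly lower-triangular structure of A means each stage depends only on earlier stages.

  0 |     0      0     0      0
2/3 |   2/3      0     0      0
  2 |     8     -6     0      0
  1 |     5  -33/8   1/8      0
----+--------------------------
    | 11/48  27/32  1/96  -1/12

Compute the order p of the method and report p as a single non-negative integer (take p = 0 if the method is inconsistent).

4

b = (11/48, 27/32, 1/96, -1/12)
c = (0, 2/3, 2, 1)
Ac = (0, 0, -4, -5/2)
Σ b_i: 11/48·1 + 27/32·1 + 1/96·1 + (-1/12)·1 = 1 ✓
b·c: 27/32·2/3 + 1/96·2 + (-1/12)·1 = 1/2 ✓
b·c²: 27/32·4/9 + 1/96·4 + (-1/12)·1 = 1/3 ✓
b·Ac: 1/96·(-4) + (-1/12)·(-5/2) = 1/6 ✓
b·c³: 27/32·8/27 + 1/96·8 + (-1/12)·1 = 1/4 ✓
b·(c∘Ac): 1/96·(-8) + (-1/12)·(-5/2) = 1/8 ✓
b·Ac²: 1/96·(-8/3) + (-1/12)·(-4/3) = 1/12 ✓
b·A²c: (-1/12)·(-1/2) = 1/24 ✓; 4 stages ⇒ order 4.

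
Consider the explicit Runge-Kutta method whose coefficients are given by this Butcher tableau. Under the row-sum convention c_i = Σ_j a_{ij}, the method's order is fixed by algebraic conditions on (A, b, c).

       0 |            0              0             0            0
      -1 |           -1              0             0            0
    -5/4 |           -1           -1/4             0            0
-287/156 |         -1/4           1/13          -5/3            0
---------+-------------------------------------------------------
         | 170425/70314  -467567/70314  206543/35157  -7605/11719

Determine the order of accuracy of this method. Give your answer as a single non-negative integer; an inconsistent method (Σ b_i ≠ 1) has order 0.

b = (170425/70314, -467567/70314, 206543/35157, -7605/11719)
c = (0, -1, -5/4, -287/156)
Ac = (0, 0, 1/4, 313/156)
Σ b_i: 170425/70314·1 + (-467567/70314)·1 + 206543/35157·1 + (-7605/11719)·1 = 1 ✓
b·c: (-467567/70314)·(-1) + 206543/35157·(-5/4) + (-7605/11719)·(-287/156) = 1/2 ✓
b·c²: (-467567/70314)·1 + 206543/35157·25/16 + (-7605/11719)·82369/24336 = 1/3 ✓
b·Ac: 206543/35157·1/4 + (-7605/11719)·313/156 = 1/6 ✓
b·c³: (-467567/70314)·(-1) + 206543/35157·(-125/64) + (-7605/11719)·(-23639903/3796416) = -5731247/7312656 ≠ 1/4 ⇒ order 3.
b·(c∘Ac): 206543/35157·(-5/16) + (-7605/11719)·(-89831/24336) = 157375/281256 ≠ 1/8
b·Ac²: 206543/35157·(-1/4) + (-7605/11719)·(-1577/624) = 96373/562512 ≠ 1/12
b·A²c: (-7605/11719)·(-5/12) = 12675/46876 ≠ 1/24

3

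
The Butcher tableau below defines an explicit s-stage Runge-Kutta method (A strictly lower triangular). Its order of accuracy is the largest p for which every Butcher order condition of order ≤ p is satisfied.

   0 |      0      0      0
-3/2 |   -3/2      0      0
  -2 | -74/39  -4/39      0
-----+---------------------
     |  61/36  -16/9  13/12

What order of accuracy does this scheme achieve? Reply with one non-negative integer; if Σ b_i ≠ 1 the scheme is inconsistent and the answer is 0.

b = (61/36, -16/9, 13/12)
c = (0, -3/2, -2)
Ac = (0, 0, 2/13)
Σ b_i: 61/36·1 + (-16/9)·1 + 13/12·1 = 1 ✓
b·c: (-16/9)·(-3/2) + 13/12·(-2) = 1/2 ✓
b·c²: (-16/9)·9/4 + 13/12·4 = 1/3 ✓
b·Ac: 13/12·2/13 = 1/6 ✓; 3 stages ⇒ order 3.

3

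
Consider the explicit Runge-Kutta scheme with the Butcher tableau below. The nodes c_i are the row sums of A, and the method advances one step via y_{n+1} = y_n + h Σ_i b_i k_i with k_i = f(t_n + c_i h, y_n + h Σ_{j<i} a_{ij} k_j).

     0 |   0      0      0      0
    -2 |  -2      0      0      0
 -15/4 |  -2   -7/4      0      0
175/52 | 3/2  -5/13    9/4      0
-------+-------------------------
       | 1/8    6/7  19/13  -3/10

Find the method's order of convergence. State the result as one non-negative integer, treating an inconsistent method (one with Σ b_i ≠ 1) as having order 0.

b = (1/8, 6/7, 19/13, -3/10)
c = (0, -2, -15/4, 175/52)
Ac = (0, 0, 7/2, -1595/208)
Σ b_i: 1/8·1 + 6/7·1 + 19/13·1 + (-3/10)·1 = 7803/3640 ≠ 1 ⇒ order 0.

0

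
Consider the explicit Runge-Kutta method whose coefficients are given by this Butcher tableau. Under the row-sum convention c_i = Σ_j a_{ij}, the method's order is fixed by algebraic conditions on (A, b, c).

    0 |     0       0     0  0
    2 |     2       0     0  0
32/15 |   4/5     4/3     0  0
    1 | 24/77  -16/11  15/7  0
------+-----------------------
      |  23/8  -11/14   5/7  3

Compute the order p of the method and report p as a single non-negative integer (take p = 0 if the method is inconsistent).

b = (23/8, -11/14, 5/7, 3)
c = (0, 2, 32/15, 1)
Ac = (0, 0, 8/3, 128/77)
Σ b_i: 23/8·1 + (-11/14)·1 + 5/7·1 + 3·1 = 325/56 ≠ 1 ⇒ order 0.

0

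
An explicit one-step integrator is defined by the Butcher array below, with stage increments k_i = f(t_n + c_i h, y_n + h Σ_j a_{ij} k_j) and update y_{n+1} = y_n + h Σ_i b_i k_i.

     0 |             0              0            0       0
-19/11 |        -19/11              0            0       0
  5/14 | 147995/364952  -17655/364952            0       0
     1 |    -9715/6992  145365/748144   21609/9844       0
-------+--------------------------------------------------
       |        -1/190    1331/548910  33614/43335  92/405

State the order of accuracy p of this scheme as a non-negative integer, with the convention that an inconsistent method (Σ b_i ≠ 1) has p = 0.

b = (-1/190, 1331/548910, 33614/43335, 92/405)
c = (0, -19/11, 5/14, 1)
Ac = (0, 0, 1605/19208, 165/368)
Σ b_i: (-1/190)·1 + 1331/548910·1 + 33614/43335·1 + 92/405·1 = 1 ✓
b·c: 1331/548910·(-19/11) + 33614/43335·5/14 + 92/405·1 = 1/2 ✓
b·c²: 1331/548910·361/121 + 33614/43335·25/196 + 92/405·1 = 1/3 ✓
b·Ac: 33614/43335·1605/19208 + 92/405·165/368 = 1/6 ✓
b·c³: 1331/548910·(-6859/1331) + 33614/43335·125/2744 + 92/405·1 = 1/4 ✓
b·(c∘Ac): 33614/43335·8025/268912 + 92/405·165/368 = 1/8 ✓
b·Ac²: 33614/43335·(-30495/211288) + 92/405·435/506 = 1/12 ✓
b·A²c: 92/405·135/736 = 1/24 ✓; 4 stages ⇒ order 4.

4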